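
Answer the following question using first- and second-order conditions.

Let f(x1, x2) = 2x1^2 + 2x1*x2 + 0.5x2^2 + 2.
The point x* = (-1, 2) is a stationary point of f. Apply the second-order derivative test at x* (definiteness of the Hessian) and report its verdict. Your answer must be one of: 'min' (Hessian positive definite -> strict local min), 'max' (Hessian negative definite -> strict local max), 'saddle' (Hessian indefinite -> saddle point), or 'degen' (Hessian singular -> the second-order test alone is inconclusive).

Compute the Hessian H = grad^2 f:
  H = [[4, 2], [2, 1]]
Verify stationarity: grad f(x*) = H x* + g = (0, 0).
Eigenvalues of H: 0, 5.
H has a zero eigenvalue (singular; positive semidefinite but not definite), so H is neither positive definite, negative definite, nor indefinite. The second-order test alone is inconclusive -> degen.
(Indeed, f is constant along the null direction of H through x*, so x* is not a strict local extremum.)

degen


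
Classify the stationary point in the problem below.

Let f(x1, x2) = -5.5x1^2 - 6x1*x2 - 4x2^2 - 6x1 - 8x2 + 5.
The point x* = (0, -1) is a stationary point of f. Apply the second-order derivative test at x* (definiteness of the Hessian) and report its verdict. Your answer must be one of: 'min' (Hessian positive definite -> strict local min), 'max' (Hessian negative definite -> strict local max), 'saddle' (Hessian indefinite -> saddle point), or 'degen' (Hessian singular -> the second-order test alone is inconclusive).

Compute the Hessian H = grad^2 f:
  H = [[-11, -6], [-6, -8]]
Verify stationarity: grad f(x*) = H x* + g = (0, 0).
Eigenvalues of H: -15.6847, -3.3153.
Both eigenvalues < 0, so H is negative definite -> x* is a strict local max.

max


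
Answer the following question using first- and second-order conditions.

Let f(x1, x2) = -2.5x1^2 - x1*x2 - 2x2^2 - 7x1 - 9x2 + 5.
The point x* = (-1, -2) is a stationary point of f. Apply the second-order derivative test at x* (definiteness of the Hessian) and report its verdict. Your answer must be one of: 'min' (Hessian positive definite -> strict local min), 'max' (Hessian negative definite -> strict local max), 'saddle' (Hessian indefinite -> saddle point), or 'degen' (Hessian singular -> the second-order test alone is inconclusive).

Compute the Hessian H = grad^2 f:
  H = [[-5, -1], [-1, -4]]
Verify stationarity: grad f(x*) = H x* + g = (0, 0).
Eigenvalues of H: -5.618, -3.382.
Both eigenvalues < 0, so H is negative definite -> x* is a strict local max.

max


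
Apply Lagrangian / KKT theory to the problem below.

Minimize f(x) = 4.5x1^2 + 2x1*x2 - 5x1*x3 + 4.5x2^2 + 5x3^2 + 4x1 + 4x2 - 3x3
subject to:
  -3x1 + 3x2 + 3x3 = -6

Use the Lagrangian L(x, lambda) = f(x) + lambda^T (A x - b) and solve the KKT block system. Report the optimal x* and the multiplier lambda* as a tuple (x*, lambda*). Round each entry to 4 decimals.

Form the Lagrangian:
  L(x, lambda) = (1/2) x^T Q x + c^T x + lambda^T (A x - b)
Stationarity (grad_x L = 0): Q x + c + A^T lambda = 0.
Primal feasibility: A x = b.

This gives the KKT block system:
  [ Q   A^T ] [ x     ]   [-c ]
  [ A    0  ] [ lambda ] = [ b ]

Solving the linear system:
  x*      = (0.5556, -1.3333, -0.1111)
  lambda* = (2.2963)
  f(x*)   = 5.5

x* = (0.5556, -1.3333, -0.1111), lambda* = (2.2963)


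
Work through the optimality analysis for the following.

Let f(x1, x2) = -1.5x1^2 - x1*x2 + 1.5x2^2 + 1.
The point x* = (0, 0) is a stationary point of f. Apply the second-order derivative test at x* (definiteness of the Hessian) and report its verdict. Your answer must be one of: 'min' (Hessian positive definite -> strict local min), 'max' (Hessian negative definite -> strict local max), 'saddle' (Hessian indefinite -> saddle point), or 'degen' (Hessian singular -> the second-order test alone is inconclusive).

Compute the Hessian H = grad^2 f:
  H = [[-3, -1], [-1, 3]]
Verify stationarity: grad f(x*) = H x* + g = (0, 0).
Eigenvalues of H: -3.1623, 3.1623.
Eigenvalues have mixed signs, so H is indefinite -> x* is a saddle point.

saddle


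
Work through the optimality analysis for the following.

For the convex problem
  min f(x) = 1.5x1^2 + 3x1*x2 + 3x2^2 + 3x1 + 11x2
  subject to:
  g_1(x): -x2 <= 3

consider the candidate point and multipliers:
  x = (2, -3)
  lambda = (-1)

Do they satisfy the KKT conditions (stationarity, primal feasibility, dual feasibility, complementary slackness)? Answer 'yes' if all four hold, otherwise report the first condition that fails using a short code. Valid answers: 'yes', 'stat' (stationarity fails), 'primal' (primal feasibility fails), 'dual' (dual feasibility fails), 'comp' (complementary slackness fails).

Gradient of f: grad f(x) = Q x + c = (0, -1)
Constraint values g_i(x) = a_i^T x - b_i:
  g_1((2, -3)) = 0
Stationarity residual: grad f(x) + sum_i lambda_i a_i = (0, 0)
  -> stationarity OK
Primal feasibility (all g_i <= 0): OK
Dual feasibility (all lambda_i >= 0): FAILS
Complementary slackness (lambda_i * g_i(x) = 0 for all i): OK

Verdict: the first failing condition is dual_feasibility -> dual.

dual


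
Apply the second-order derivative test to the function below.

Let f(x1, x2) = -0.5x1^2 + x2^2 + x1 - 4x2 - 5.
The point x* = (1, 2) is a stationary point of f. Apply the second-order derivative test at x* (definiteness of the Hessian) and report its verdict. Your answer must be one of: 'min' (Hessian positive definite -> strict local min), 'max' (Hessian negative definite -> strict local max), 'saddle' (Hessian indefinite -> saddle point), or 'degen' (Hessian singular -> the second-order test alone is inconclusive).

Compute the Hessian H = grad^2 f:
  H = [[-1, 0], [0, 2]]
Verify stationarity: grad f(x*) = H x* + g = (0, 0).
Eigenvalues of H: -1, 2.
Eigenvalues have mixed signs, so H is indefinite -> x* is a saddle point.

saddle


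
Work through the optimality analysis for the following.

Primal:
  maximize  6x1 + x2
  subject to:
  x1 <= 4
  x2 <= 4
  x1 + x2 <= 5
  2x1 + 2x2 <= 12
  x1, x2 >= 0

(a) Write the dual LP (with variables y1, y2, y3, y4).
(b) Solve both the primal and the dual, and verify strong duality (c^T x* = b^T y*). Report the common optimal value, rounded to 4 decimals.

The standard primal-dual pair for 'max c^T x s.t. A x <= b, x >= 0' is:
  Dual:  min b^T y  s.t.  A^T y >= c,  y >= 0.

So the dual LP is:
  minimize  4y1 + 4y2 + 5y3 + 12y4
  subject to:
    y1 + y3 + 2y4 >= 6
    y2 + y3 + 2y4 >= 1
    y1, y2, y3, y4 >= 0

Solving the primal: x* = (4, 1).
  primal value c^T x* = 25.
Solving the dual: y* = (5, 0, 1, 0).
  dual value b^T y* = 25.
Strong duality: c^T x* = b^T y*. Confirmed.

25


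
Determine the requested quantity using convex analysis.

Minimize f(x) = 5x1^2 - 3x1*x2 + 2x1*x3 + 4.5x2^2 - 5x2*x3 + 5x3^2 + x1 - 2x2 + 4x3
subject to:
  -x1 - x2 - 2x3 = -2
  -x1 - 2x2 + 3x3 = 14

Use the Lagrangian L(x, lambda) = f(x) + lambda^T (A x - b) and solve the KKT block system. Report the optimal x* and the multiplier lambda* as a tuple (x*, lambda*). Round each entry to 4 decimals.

Form the Lagrangian:
  L(x, lambda) = (1/2) x^T Q x + c^T x + lambda^T (A x - b)
Stationarity (grad_x L = 0): Q x + c + A^T lambda = 0.
Primal feasibility: A x = b.

This gives the KKT block system:
  [ Q   A^T ] [ x     ]   [-c ]
  [ A    0  ] [ lambda ] = [ b ]

Solving the linear system:
  x*      = (-2.2812, -1.5134, 2.8973)
  lambda* = (0.3092, -11.7865)
  f(x*)   = 88.9819

x* = (-2.2812, -1.5134, 2.8973), lambda* = (0.3092, -11.7865)


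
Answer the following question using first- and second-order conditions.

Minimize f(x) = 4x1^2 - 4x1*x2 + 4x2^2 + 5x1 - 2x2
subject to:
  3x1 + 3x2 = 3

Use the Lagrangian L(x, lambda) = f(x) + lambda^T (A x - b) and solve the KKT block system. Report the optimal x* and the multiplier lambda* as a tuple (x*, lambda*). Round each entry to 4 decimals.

Form the Lagrangian:
  L(x, lambda) = (1/2) x^T Q x + c^T x + lambda^T (A x - b)
Stationarity (grad_x L = 0): Q x + c + A^T lambda = 0.
Primal feasibility: A x = b.

This gives the KKT block system:
  [ Q   A^T ] [ x     ]   [-c ]
  [ A    0  ] [ lambda ] = [ b ]

Solving the linear system:
  x*      = (0.2083, 0.7917)
  lambda* = (-1.1667)
  f(x*)   = 1.4792

x* = (0.2083, 0.7917), lambda* = (-1.1667)


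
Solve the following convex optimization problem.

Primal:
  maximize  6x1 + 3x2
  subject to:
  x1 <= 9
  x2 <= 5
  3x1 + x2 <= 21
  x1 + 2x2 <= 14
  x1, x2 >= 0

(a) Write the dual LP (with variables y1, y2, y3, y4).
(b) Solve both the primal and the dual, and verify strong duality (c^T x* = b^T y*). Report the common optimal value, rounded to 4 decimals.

The standard primal-dual pair for 'max c^T x s.t. A x <= b, x >= 0' is:
  Dual:  min b^T y  s.t.  A^T y >= c,  y >= 0.

So the dual LP is:
  minimize  9y1 + 5y2 + 21y3 + 14y4
  subject to:
    y1 + 3y3 + y4 >= 6
    y2 + y3 + 2y4 >= 3
    y1, y2, y3, y4 >= 0

Solving the primal: x* = (5.6, 4.2).
  primal value c^T x* = 46.2.
Solving the dual: y* = (0, 0, 1.8, 0.6).
  dual value b^T y* = 46.2.
Strong duality: c^T x* = b^T y*. Confirmed.

46.2


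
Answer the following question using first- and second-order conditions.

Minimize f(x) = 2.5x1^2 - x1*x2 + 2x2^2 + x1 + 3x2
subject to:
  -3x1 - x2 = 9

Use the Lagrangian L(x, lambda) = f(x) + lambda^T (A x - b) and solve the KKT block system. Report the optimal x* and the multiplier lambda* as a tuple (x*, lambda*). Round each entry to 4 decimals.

Form the Lagrangian:
  L(x, lambda) = (1/2) x^T Q x + c^T x + lambda^T (A x - b)
Stationarity (grad_x L = 0): Q x + c + A^T lambda = 0.
Primal feasibility: A x = b.

This gives the KKT block system:
  [ Q   A^T ] [ x     ]   [-c ]
  [ A    0  ] [ lambda ] = [ b ]

Solving the linear system:
  x*      = (-2.3191, -2.0426)
  lambda* = (-2.8511)
  f(x*)   = 8.6064

x* = (-2.3191, -2.0426), lambda* = (-2.8511)


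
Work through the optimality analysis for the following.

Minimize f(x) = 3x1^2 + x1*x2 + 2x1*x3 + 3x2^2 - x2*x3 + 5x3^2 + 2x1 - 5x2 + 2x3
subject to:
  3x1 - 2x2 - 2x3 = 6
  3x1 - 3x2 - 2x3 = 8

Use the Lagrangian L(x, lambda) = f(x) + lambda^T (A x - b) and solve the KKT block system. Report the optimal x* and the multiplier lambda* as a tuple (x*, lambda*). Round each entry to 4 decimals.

Form the Lagrangian:
  L(x, lambda) = (1/2) x^T Q x + c^T x + lambda^T (A x - b)
Stationarity (grad_x L = 0): Q x + c + A^T lambda = 0.
Primal feasibility: A x = b.

This gives the KKT block system:
  [ Q   A^T ] [ x     ]   [-c ]
  [ A    0  ] [ lambda ] = [ b ]

Solving the linear system:
  x*      = (0.3188, -2, -0.5217)
  lambda* = (15.2899, -15.5797)
  f(x*)   = 21.2464

x* = (0.3188, -2, -0.5217), lambda* = (15.2899, -15.5797)


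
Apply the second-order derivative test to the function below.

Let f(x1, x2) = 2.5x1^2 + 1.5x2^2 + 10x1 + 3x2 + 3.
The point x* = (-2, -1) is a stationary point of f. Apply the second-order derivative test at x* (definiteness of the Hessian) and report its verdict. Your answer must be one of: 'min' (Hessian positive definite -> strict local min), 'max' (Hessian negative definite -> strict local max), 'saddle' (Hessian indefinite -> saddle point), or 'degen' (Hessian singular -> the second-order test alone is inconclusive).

Compute the Hessian H = grad^2 f:
  H = [[5, 0], [0, 3]]
Verify stationarity: grad f(x*) = H x* + g = (0, 0).
Eigenvalues of H: 3, 5.
Both eigenvalues > 0, so H is positive definite -> x* is a strict local min.

min


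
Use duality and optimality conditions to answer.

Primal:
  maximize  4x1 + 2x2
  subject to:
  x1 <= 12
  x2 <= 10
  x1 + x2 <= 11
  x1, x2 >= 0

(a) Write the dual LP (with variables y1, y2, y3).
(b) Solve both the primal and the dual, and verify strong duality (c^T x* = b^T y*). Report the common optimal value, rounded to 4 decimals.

The standard primal-dual pair for 'max c^T x s.t. A x <= b, x >= 0' is:
  Dual:  min b^T y  s.t.  A^T y >= c,  y >= 0.

So the dual LP is:
  minimize  12y1 + 10y2 + 11y3
  subject to:
    y1 + y3 >= 4
    y2 + y3 >= 2
    y1, y2, y3 >= 0

Solving the primal: x* = (11, 0).
  primal value c^T x* = 44.
Solving the dual: y* = (0, 0, 4).
  dual value b^T y* = 44.
Strong duality: c^T x* = b^T y*. Confirmed.

44


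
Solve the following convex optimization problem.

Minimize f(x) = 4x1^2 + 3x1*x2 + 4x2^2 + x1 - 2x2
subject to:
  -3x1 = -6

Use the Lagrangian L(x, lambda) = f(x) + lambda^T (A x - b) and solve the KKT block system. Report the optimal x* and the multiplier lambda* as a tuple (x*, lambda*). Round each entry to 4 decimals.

Form the Lagrangian:
  L(x, lambda) = (1/2) x^T Q x + c^T x + lambda^T (A x - b)
Stationarity (grad_x L = 0): Q x + c + A^T lambda = 0.
Primal feasibility: A x = b.

This gives the KKT block system:
  [ Q   A^T ] [ x     ]   [-c ]
  [ A    0  ] [ lambda ] = [ b ]

Solving the linear system:
  x*      = (2, -0.5)
  lambda* = (5.1667)
  f(x*)   = 17

x* = (2, -0.5), lambda* = (5.1667)


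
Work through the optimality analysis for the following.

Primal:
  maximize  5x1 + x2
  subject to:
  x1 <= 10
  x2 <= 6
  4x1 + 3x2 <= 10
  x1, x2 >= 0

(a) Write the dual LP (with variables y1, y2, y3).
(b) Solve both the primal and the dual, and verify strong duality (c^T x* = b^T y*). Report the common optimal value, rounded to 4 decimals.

The standard primal-dual pair for 'max c^T x s.t. A x <= b, x >= 0' is:
  Dual:  min b^T y  s.t.  A^T y >= c,  y >= 0.

So the dual LP is:
  minimize  10y1 + 6y2 + 10y3
  subject to:
    y1 + 4y3 >= 5
    y2 + 3y3 >= 1
    y1, y2, y3 >= 0

Solving the primal: x* = (2.5, 0).
  primal value c^T x* = 12.5.
Solving the dual: y* = (0, 0, 1.25).
  dual value b^T y* = 12.5.
Strong duality: c^T x* = b^T y*. Confirmed.

12.5


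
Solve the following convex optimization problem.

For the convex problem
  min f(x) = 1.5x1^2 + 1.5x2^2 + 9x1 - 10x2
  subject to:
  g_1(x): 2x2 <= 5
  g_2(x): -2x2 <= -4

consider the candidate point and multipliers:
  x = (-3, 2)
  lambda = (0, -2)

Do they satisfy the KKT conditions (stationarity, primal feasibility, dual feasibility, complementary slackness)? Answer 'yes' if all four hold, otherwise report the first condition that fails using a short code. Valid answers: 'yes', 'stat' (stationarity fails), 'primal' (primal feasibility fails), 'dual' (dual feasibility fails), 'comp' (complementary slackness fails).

Gradient of f: grad f(x) = Q x + c = (0, -4)
Constraint values g_i(x) = a_i^T x - b_i:
  g_1((-3, 2)) = -1
  g_2((-3, 2)) = 0
Stationarity residual: grad f(x) + sum_i lambda_i a_i = (0, 0)
  -> stationarity OK
Primal feasibility (all g_i <= 0): OK
Dual feasibility (all lambda_i >= 0): FAILS
Complementary slackness (lambda_i * g_i(x) = 0 for all i): OK

Verdict: the first failing condition is dual_feasibility -> dual.

dual


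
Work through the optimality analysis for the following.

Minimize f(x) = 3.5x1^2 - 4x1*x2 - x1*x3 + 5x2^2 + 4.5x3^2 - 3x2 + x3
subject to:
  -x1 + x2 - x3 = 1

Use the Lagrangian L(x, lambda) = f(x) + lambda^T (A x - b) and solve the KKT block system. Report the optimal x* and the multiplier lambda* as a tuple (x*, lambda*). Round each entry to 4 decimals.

Form the Lagrangian:
  L(x, lambda) = (1/2) x^T Q x + c^T x + lambda^T (A x - b)
Stationarity (grad_x L = 0): Q x + c + A^T lambda = 0.
Primal feasibility: A x = b.

This gives the KKT block system:
  [ Q   A^T ] [ x     ]   [-c ]
  [ A    0  ] [ lambda ] = [ b ]

Solving the linear system:
  x*      = (-0.1164, 0.4932, -0.3904)
  lambda* = (-2.3973)
  f(x*)   = 0.2637

x* = (-0.1164, 0.4932, -0.3904), lambda* = (-2.3973)


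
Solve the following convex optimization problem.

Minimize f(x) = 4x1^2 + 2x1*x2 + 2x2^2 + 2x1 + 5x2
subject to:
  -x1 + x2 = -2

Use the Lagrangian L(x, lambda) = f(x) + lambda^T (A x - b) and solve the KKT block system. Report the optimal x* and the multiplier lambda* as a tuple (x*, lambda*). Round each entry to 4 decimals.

Form the Lagrangian:
  L(x, lambda) = (1/2) x^T Q x + c^T x + lambda^T (A x - b)
Stationarity (grad_x L = 0): Q x + c + A^T lambda = 0.
Primal feasibility: A x = b.

This gives the KKT block system:
  [ Q   A^T ] [ x     ]   [-c ]
  [ A    0  ] [ lambda ] = [ b ]

Solving the linear system:
  x*      = (0.3125, -1.6875)
  lambda* = (1.125)
  f(x*)   = -2.7812

x* = (0.3125, -1.6875), lambda* = (1.125)


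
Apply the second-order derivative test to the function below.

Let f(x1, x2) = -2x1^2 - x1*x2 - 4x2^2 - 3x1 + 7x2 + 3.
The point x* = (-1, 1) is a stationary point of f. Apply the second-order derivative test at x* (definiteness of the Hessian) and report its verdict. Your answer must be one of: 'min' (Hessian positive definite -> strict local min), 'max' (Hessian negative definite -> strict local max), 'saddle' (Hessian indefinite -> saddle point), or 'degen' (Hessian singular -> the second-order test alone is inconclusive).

Compute the Hessian H = grad^2 f:
  H = [[-4, -1], [-1, -8]]
Verify stationarity: grad f(x*) = H x* + g = (0, 0).
Eigenvalues of H: -8.2361, -3.7639.
Both eigenvalues < 0, so H is negative definite -> x* is a strict local max.

max


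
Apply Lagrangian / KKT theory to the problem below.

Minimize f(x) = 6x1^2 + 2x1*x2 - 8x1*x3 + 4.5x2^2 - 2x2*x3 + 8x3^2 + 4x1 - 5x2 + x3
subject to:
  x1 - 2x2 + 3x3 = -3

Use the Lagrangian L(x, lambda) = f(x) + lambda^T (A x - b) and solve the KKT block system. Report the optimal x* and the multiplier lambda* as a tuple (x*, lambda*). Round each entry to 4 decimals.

Form the Lagrangian:
  L(x, lambda) = (1/2) x^T Q x + c^T x + lambda^T (A x - b)
Stationarity (grad_x L = 0): Q x + c + A^T lambda = 0.
Primal feasibility: A x = b.

This gives the KKT block system:
  [ Q   A^T ] [ x     ]   [-c ]
  [ A    0  ] [ lambda ] = [ b ]

Solving the linear system:
  x*      = (-0.6767, 0.6538, -0.3386)
  lambda* = (0.1039)
  f(x*)   = -3.0013

x* = (-0.6767, 0.6538, -0.3386), lambda* = (0.1039)


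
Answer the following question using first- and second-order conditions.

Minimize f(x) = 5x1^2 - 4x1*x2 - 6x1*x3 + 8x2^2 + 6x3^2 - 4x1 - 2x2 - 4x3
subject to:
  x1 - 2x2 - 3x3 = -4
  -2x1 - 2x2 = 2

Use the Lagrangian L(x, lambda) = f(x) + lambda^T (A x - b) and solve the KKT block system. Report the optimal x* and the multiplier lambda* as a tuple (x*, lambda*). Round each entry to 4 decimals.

Form the Lagrangian:
  L(x, lambda) = (1/2) x^T Q x + c^T x + lambda^T (A x - b)
Stationarity (grad_x L = 0): Q x + c + A^T lambda = 0.
Primal feasibility: A x = b.

This gives the KKT block system:
  [ Q   A^T ] [ x     ]   [-c ]
  [ A    0  ] [ lambda ] = [ b ]

Solving the linear system:
  x*      = (-0.7647, -0.2353, 1.2353)
  lambda* = (5.1373, -6.4902)
  f(x*)   = 16.0588

x* = (-0.7647, -0.2353, 1.2353), lambda* = (5.1373, -6.4902)


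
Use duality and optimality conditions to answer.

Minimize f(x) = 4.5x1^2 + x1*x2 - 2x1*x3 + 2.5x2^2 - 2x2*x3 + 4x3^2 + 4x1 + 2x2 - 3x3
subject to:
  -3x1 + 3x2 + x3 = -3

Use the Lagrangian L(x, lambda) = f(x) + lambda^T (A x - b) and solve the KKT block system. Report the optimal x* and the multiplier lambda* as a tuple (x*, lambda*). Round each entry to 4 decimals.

Form the Lagrangian:
  L(x, lambda) = (1/2) x^T Q x + c^T x + lambda^T (A x - b)
Stationarity (grad_x L = 0): Q x + c + A^T lambda = 0.
Primal feasibility: A x = b.

This gives the KKT block system:
  [ Q   A^T ] [ x     ]   [-c ]
  [ A    0  ] [ lambda ] = [ b ]

Solving the linear system:
  x*      = (0, -1, 0)
  lambda* = (1)
  f(x*)   = 0.5

x* = (0, -1, 0), lambda* = (1)


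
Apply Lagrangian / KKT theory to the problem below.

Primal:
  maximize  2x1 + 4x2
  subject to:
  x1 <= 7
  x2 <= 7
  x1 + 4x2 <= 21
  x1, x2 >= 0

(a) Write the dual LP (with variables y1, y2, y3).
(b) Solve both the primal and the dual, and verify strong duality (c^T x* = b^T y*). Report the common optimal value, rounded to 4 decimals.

The standard primal-dual pair for 'max c^T x s.t. A x <= b, x >= 0' is:
  Dual:  min b^T y  s.t.  A^T y >= c,  y >= 0.

So the dual LP is:
  minimize  7y1 + 7y2 + 21y3
  subject to:
    y1 + y3 >= 2
    y2 + 4y3 >= 4
    y1, y2, y3 >= 0

Solving the primal: x* = (7, 3.5).
  primal value c^T x* = 28.
Solving the dual: y* = (1, 0, 1).
  dual value b^T y* = 28.
Strong duality: c^T x* = b^T y*. Confirmed.

28


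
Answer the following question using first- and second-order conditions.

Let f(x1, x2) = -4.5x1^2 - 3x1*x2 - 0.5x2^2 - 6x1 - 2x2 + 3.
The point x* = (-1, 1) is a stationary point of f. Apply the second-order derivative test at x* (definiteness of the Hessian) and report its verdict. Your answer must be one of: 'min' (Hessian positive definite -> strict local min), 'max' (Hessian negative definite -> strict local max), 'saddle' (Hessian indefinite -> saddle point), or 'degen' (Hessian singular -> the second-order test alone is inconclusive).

Compute the Hessian H = grad^2 f:
  H = [[-9, -3], [-3, -1]]
Verify stationarity: grad f(x*) = H x* + g = (0, 0).
Eigenvalues of H: -10, 0.
H has a zero eigenvalue (singular; negative semidefinite but not definite), so H is neither positive definite, negative definite, nor indefinite. The second-order test alone is inconclusive -> degen.
(Indeed, f is constant along the null direction of H through x*, so x* is not a strict local extremum.)

degen


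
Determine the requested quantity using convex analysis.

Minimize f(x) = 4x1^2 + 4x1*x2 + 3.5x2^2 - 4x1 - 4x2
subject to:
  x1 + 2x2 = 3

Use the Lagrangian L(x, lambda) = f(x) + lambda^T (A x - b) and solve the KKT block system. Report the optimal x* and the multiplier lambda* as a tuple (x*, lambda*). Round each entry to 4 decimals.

Form the Lagrangian:
  L(x, lambda) = (1/2) x^T Q x + c^T x + lambda^T (A x - b)
Stationarity (grad_x L = 0): Q x + c + A^T lambda = 0.
Primal feasibility: A x = b.

This gives the KKT block system:
  [ Q   A^T ] [ x     ]   [-c ]
  [ A    0  ] [ lambda ] = [ b ]

Solving the linear system:
  x*      = (0.2174, 1.3913)
  lambda* = (-3.3043)
  f(x*)   = 1.7391

x* = (0.2174, 1.3913), lambda* = (-3.3043)


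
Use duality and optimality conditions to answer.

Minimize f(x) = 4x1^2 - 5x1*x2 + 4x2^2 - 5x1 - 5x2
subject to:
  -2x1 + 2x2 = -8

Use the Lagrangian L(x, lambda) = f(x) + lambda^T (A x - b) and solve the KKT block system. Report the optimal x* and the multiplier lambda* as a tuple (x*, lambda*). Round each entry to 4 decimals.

Form the Lagrangian:
  L(x, lambda) = (1/2) x^T Q x + c^T x + lambda^T (A x - b)
Stationarity (grad_x L = 0): Q x + c + A^T lambda = 0.
Primal feasibility: A x = b.

This gives the KKT block system:
  [ Q   A^T ] [ x     ]   [-c ]
  [ A    0  ] [ lambda ] = [ b ]

Solving the linear system:
  x*      = (3.6667, -0.3333)
  lambda* = (13)
  f(x*)   = 43.6667

x* = (3.6667, -0.3333), lambda* = (13)


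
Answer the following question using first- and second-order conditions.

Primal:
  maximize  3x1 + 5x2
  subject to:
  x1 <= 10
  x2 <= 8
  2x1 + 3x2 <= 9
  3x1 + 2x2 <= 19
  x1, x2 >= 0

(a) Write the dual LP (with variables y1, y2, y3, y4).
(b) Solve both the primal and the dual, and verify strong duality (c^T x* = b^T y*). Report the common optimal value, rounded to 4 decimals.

The standard primal-dual pair for 'max c^T x s.t. A x <= b, x >= 0' is:
  Dual:  min b^T y  s.t.  A^T y >= c,  y >= 0.

So the dual LP is:
  minimize  10y1 + 8y2 + 9y3 + 19y4
  subject to:
    y1 + 2y3 + 3y4 >= 3
    y2 + 3y3 + 2y4 >= 5
    y1, y2, y3, y4 >= 0

Solving the primal: x* = (0, 3).
  primal value c^T x* = 15.
Solving the dual: y* = (0, 0, 1.6667, 0).
  dual value b^T y* = 15.
Strong duality: c^T x* = b^T y*. Confirmed.

15


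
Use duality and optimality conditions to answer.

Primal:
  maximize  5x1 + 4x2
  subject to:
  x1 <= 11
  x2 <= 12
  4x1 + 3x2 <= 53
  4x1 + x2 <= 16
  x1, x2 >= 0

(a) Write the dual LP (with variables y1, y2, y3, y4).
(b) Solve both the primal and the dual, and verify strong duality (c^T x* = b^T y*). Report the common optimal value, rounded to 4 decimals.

The standard primal-dual pair for 'max c^T x s.t. A x <= b, x >= 0' is:
  Dual:  min b^T y  s.t.  A^T y >= c,  y >= 0.

So the dual LP is:
  minimize  11y1 + 12y2 + 53y3 + 16y4
  subject to:
    y1 + 4y3 + 4y4 >= 5
    y2 + 3y3 + y4 >= 4
    y1, y2, y3, y4 >= 0

Solving the primal: x* = (1, 12).
  primal value c^T x* = 53.
Solving the dual: y* = (0, 2.75, 0, 1.25).
  dual value b^T y* = 53.
Strong duality: c^T x* = b^T y*. Confirmed.

53


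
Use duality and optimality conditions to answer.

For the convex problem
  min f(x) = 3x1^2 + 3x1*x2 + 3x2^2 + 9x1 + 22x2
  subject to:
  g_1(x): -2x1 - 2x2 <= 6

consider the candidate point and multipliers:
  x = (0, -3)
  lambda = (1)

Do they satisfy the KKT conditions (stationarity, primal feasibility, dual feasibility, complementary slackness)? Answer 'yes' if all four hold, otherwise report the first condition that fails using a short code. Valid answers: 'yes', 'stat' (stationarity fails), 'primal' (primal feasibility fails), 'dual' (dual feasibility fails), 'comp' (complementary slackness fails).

Gradient of f: grad f(x) = Q x + c = (0, 4)
Constraint values g_i(x) = a_i^T x - b_i:
  g_1((0, -3)) = 0
Stationarity residual: grad f(x) + sum_i lambda_i a_i = (-2, 2)
  -> stationarity FAILS
Primal feasibility (all g_i <= 0): OK
Dual feasibility (all lambda_i >= 0): OK
Complementary slackness (lambda_i * g_i(x) = 0 for all i): OK

Verdict: the first failing condition is stationarity -> stat.

stat


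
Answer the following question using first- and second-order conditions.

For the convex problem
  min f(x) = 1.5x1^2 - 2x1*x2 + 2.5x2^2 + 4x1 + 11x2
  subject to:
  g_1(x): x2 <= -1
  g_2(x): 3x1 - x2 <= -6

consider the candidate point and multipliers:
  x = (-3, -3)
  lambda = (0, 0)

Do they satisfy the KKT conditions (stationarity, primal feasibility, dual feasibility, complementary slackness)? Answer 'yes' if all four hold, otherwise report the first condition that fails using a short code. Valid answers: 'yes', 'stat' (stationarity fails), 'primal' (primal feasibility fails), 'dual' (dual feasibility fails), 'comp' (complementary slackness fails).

Gradient of f: grad f(x) = Q x + c = (1, 2)
Constraint values g_i(x) = a_i^T x - b_i:
  g_1((-3, -3)) = -2
  g_2((-3, -3)) = 0
Stationarity residual: grad f(x) + sum_i lambda_i a_i = (1, 2)
  -> stationarity FAILS
Primal feasibility (all g_i <= 0): OK
Dual feasibility (all lambda_i >= 0): OK
Complementary slackness (lambda_i * g_i(x) = 0 for all i): OK

Verdict: the first failing condition is stationarity -> stat.

stat


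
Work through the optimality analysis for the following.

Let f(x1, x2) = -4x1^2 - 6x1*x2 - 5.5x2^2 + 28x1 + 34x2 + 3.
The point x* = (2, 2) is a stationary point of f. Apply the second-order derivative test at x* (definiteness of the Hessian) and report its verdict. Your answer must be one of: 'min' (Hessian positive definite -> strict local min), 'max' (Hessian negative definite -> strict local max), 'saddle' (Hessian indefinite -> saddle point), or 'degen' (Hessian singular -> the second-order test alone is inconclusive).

Compute the Hessian H = grad^2 f:
  H = [[-8, -6], [-6, -11]]
Verify stationarity: grad f(x*) = H x* + g = (0, 0).
Eigenvalues of H: -15.6847, -3.3153.
Both eigenvalues < 0, so H is negative definite -> x* is a strict local max.

max


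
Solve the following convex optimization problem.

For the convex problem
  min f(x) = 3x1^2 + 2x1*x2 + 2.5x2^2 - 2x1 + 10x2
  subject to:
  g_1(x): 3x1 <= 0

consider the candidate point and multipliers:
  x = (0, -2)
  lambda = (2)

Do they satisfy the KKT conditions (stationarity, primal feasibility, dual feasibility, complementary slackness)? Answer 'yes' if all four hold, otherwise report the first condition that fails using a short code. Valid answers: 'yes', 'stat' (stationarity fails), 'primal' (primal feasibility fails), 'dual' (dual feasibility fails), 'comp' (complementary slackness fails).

Gradient of f: grad f(x) = Q x + c = (-6, 0)
Constraint values g_i(x) = a_i^T x - b_i:
  g_1((0, -2)) = 0
Stationarity residual: grad f(x) + sum_i lambda_i a_i = (0, 0)
  -> stationarity OK
Primal feasibility (all g_i <= 0): OK
Dual feasibility (all lambda_i >= 0): OK
Complementary slackness (lambda_i * g_i(x) = 0 for all i): OK

Verdict: yes, KKT holds.

yes


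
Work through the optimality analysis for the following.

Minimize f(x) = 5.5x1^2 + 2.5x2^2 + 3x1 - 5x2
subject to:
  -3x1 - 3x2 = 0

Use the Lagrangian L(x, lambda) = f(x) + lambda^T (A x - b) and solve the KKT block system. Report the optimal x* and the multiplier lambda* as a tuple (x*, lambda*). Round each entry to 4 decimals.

Form the Lagrangian:
  L(x, lambda) = (1/2) x^T Q x + c^T x + lambda^T (A x - b)
Stationarity (grad_x L = 0): Q x + c + A^T lambda = 0.
Primal feasibility: A x = b.

This gives the KKT block system:
  [ Q   A^T ] [ x     ]   [-c ]
  [ A    0  ] [ lambda ] = [ b ]

Solving the linear system:
  x*      = (-0.5, 0.5)
  lambda* = (-0.8333)
  f(x*)   = -2

x* = (-0.5, 0.5), lambda* = (-0.8333)


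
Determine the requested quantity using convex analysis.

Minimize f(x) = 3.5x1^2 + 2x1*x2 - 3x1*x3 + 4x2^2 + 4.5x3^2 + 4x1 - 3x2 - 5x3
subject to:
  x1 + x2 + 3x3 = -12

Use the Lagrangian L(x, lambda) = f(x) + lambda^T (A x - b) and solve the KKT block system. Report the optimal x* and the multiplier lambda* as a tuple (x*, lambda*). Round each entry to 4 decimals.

Form the Lagrangian:
  L(x, lambda) = (1/2) x^T Q x + c^T x + lambda^T (A x - b)
Stationarity (grad_x L = 0): Q x + c + A^T lambda = 0.
Primal feasibility: A x = b.

This gives the KKT block system:
  [ Q   A^T ] [ x     ]   [-c ]
  [ A    0  ] [ lambda ] = [ b ]

Solving the linear system:
  x*      = (-3.0315, 0.1622, -3.0435)
  lambda* = (7.7658)
  f(x*)   = 47.8971

x* = (-3.0315, 0.1622, -3.0435), lambda* = (7.7658)


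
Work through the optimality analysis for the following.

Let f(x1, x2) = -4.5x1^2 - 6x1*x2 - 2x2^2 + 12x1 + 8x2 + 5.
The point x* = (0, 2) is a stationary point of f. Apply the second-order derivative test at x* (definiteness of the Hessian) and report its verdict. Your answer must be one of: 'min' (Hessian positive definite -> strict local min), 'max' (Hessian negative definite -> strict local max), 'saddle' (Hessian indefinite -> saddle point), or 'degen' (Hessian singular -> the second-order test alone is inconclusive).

Compute the Hessian H = grad^2 f:
  H = [[-9, -6], [-6, -4]]
Verify stationarity: grad f(x*) = H x* + g = (0, 0).
Eigenvalues of H: -13, 0.
H has a zero eigenvalue (singular; negative semidefinite but not definite), so H is neither positive definite, negative definite, nor indefinite. The second-order test alone is inconclusive -> degen.
(Indeed, f is constant along the null direction of H through x*, so x* is not a strict local extremum.)

degen


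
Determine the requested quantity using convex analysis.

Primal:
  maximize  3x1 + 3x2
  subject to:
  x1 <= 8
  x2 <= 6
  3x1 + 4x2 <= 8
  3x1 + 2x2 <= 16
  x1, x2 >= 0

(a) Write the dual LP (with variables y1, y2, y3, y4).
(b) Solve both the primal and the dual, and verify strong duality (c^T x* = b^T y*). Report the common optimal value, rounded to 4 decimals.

The standard primal-dual pair for 'max c^T x s.t. A x <= b, x >= 0' is:
  Dual:  min b^T y  s.t.  A^T y >= c,  y >= 0.

So the dual LP is:
  minimize  8y1 + 6y2 + 8y3 + 16y4
  subject to:
    y1 + 3y3 + 3y4 >= 3
    y2 + 4y3 + 2y4 >= 3
    y1, y2, y3, y4 >= 0

Solving the primal: x* = (2.6667, 0).
  primal value c^T x* = 8.
Solving the dual: y* = (0, 0, 1, 0).
  dual value b^T y* = 8.
Strong duality: c^T x* = b^T y*. Confirmed.

8


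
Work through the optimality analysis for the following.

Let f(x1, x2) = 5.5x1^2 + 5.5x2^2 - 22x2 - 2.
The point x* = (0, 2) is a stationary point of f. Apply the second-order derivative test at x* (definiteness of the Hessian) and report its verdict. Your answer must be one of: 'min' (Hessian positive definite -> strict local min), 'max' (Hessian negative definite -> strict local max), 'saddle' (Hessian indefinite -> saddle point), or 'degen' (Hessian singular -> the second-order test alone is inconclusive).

Compute the Hessian H = grad^2 f:
  H = [[11, 0], [0, 11]]
Verify stationarity: grad f(x*) = H x* + g = (0, 0).
Eigenvalues of H: 11, 11.
Both eigenvalues > 0, so H is positive definite -> x* is a strict local min.

min


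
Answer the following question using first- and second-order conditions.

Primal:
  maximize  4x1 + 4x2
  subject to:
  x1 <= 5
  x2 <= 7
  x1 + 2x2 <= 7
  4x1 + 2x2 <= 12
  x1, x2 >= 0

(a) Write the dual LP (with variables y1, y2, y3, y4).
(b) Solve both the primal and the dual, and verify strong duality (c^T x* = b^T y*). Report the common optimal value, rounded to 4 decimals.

The standard primal-dual pair for 'max c^T x s.t. A x <= b, x >= 0' is:
  Dual:  min b^T y  s.t.  A^T y >= c,  y >= 0.

So the dual LP is:
  minimize  5y1 + 7y2 + 7y3 + 12y4
  subject to:
    y1 + y3 + 4y4 >= 4
    y2 + 2y3 + 2y4 >= 4
    y1, y2, y3, y4 >= 0

Solving the primal: x* = (1.6667, 2.6667).
  primal value c^T x* = 17.3333.
Solving the dual: y* = (0, 0, 1.3333, 0.6667).
  dual value b^T y* = 17.3333.
Strong duality: c^T x* = b^T y*. Confirmed.

17.3333


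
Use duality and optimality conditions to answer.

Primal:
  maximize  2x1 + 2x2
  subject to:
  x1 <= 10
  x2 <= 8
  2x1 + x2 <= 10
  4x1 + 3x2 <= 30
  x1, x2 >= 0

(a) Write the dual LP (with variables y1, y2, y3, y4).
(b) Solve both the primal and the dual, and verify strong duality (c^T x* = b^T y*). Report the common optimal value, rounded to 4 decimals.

The standard primal-dual pair for 'max c^T x s.t. A x <= b, x >= 0' is:
  Dual:  min b^T y  s.t.  A^T y >= c,  y >= 0.

So the dual LP is:
  minimize  10y1 + 8y2 + 10y3 + 30y4
  subject to:
    y1 + 2y3 + 4y4 >= 2
    y2 + y3 + 3y4 >= 2
    y1, y2, y3, y4 >= 0

Solving the primal: x* = (1, 8).
  primal value c^T x* = 18.
Solving the dual: y* = (0, 1, 1, 0).
  dual value b^T y* = 18.
Strong duality: c^T x* = b^T y*. Confirmed.

18


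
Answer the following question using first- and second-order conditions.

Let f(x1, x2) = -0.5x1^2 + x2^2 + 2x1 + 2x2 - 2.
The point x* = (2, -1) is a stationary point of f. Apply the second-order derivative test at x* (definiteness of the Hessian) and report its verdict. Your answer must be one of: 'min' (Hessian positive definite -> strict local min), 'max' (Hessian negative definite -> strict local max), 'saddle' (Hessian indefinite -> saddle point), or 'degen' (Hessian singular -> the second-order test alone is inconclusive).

Compute the Hessian H = grad^2 f:
  H = [[-1, 0], [0, 2]]
Verify stationarity: grad f(x*) = H x* + g = (0, 0).
Eigenvalues of H: -1, 2.
Eigenvalues have mixed signs, so H is indefinite -> x* is a saddle point.

saddle


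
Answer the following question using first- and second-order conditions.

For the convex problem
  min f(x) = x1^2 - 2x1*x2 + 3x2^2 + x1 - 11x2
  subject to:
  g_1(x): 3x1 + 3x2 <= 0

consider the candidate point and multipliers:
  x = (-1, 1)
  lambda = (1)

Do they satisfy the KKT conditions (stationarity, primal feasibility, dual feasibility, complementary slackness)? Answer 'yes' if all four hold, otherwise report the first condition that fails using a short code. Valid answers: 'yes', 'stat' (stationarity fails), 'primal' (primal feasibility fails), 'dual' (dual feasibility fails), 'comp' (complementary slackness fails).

Gradient of f: grad f(x) = Q x + c = (-3, -3)
Constraint values g_i(x) = a_i^T x - b_i:
  g_1((-1, 1)) = 0
Stationarity residual: grad f(x) + sum_i lambda_i a_i = (0, 0)
  -> stationarity OK
Primal feasibility (all g_i <= 0): OK
Dual feasibility (all lambda_i >= 0): OK
Complementary slackness (lambda_i * g_i(x) = 0 for all i): OK

Verdict: yes, KKT holds.

yes


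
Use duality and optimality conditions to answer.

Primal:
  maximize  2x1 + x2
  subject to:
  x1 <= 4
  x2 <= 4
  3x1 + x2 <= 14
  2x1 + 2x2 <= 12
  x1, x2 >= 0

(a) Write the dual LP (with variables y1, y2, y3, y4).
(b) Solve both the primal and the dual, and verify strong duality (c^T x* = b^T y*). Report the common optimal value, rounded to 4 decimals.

The standard primal-dual pair for 'max c^T x s.t. A x <= b, x >= 0' is:
  Dual:  min b^T y  s.t.  A^T y >= c,  y >= 0.

So the dual LP is:
  minimize  4y1 + 4y2 + 14y3 + 12y4
  subject to:
    y1 + 3y3 + 2y4 >= 2
    y2 + y3 + 2y4 >= 1
    y1, y2, y3, y4 >= 0

Solving the primal: x* = (4, 2).
  primal value c^T x* = 10.
Solving the dual: y* = (0, 0, 0.5, 0.25).
  dual value b^T y* = 10.
Strong duality: c^T x* = b^T y*. Confirmed.

10


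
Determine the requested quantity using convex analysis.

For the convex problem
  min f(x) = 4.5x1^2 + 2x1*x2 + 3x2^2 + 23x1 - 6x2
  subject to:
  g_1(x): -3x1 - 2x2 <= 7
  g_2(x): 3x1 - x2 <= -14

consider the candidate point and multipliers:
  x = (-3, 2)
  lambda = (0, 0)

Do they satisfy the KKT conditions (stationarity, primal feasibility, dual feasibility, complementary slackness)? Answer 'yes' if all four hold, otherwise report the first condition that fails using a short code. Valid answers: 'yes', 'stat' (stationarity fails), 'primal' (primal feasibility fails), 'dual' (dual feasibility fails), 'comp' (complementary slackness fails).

Gradient of f: grad f(x) = Q x + c = (0, 0)
Constraint values g_i(x) = a_i^T x - b_i:
  g_1((-3, 2)) = -2
  g_2((-3, 2)) = 3
Stationarity residual: grad f(x) + sum_i lambda_i a_i = (0, 0)
  -> stationarity OK
Primal feasibility (all g_i <= 0): FAILS
Dual feasibility (all lambda_i >= 0): OK
Complementary slackness (lambda_i * g_i(x) = 0 for all i): OK

Verdict: the first failing condition is primal_feasibility -> primal.

primal


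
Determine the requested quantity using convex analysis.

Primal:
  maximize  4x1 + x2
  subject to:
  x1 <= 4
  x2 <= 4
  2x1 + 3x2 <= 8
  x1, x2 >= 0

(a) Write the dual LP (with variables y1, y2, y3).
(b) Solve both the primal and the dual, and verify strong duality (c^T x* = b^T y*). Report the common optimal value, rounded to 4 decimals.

The standard primal-dual pair for 'max c^T x s.t. A x <= b, x >= 0' is:
  Dual:  min b^T y  s.t.  A^T y >= c,  y >= 0.

So the dual LP is:
  minimize  4y1 + 4y2 + 8y3
  subject to:
    y1 + 2y3 >= 4
    y2 + 3y3 >= 1
    y1, y2, y3 >= 0

Solving the primal: x* = (4, 0).
  primal value c^T x* = 16.
Solving the dual: y* = (3.3333, 0, 0.3333).
  dual value b^T y* = 16.
Strong duality: c^T x* = b^T y*. Confirmed.

16


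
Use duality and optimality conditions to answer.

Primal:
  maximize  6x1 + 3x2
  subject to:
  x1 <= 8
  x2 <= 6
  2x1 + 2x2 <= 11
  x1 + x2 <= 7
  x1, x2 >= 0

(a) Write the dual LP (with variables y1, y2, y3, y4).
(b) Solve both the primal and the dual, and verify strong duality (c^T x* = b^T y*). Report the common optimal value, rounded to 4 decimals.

The standard primal-dual pair for 'max c^T x s.t. A x <= b, x >= 0' is:
  Dual:  min b^T y  s.t.  A^T y >= c,  y >= 0.

So the dual LP is:
  minimize  8y1 + 6y2 + 11y3 + 7y4
  subject to:
    y1 + 2y3 + y4 >= 6
    y2 + 2y3 + y4 >= 3
    y1, y2, y3, y4 >= 0

Solving the primal: x* = (5.5, 0).
  primal value c^T x* = 33.
Solving the dual: y* = (0, 0, 3, 0).
  dual value b^T y* = 33.
Strong duality: c^T x* = b^T y*. Confirmed.

33


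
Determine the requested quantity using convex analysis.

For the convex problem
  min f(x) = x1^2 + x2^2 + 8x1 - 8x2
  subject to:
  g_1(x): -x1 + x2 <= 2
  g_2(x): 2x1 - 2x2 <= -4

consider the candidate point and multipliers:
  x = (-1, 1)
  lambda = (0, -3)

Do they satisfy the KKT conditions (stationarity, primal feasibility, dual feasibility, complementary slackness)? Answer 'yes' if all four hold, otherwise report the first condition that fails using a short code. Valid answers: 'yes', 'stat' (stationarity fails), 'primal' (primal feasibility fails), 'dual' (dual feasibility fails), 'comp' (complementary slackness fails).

Gradient of f: grad f(x) = Q x + c = (6, -6)
Constraint values g_i(x) = a_i^T x - b_i:
  g_1((-1, 1)) = 0
  g_2((-1, 1)) = 0
Stationarity residual: grad f(x) + sum_i lambda_i a_i = (0, 0)
  -> stationarity OK
Primal feasibility (all g_i <= 0): OK
Dual feasibility (all lambda_i >= 0): FAILS
Complementary slackness (lambda_i * g_i(x) = 0 for all i): OK

Verdict: the first failing condition is dual_feasibility -> dual.

dual


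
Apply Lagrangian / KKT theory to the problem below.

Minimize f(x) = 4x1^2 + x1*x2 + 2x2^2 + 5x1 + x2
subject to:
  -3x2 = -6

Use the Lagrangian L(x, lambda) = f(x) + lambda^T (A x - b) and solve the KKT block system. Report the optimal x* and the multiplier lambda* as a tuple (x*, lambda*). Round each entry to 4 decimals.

Form the Lagrangian:
  L(x, lambda) = (1/2) x^T Q x + c^T x + lambda^T (A x - b)
Stationarity (grad_x L = 0): Q x + c + A^T lambda = 0.
Primal feasibility: A x = b.

This gives the KKT block system:
  [ Q   A^T ] [ x     ]   [-c ]
  [ A    0  ] [ lambda ] = [ b ]

Solving the linear system:
  x*      = (-0.875, 2)
  lambda* = (2.7083)
  f(x*)   = 6.9375

x* = (-0.875, 2), lambda* = (2.7083)
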